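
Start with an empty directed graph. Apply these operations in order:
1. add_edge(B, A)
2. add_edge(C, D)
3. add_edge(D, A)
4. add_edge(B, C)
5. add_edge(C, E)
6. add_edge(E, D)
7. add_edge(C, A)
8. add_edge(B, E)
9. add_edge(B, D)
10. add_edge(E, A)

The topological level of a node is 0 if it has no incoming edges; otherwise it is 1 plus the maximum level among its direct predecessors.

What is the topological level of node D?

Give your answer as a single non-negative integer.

Answer: 3

Derivation:
Op 1: add_edge(B, A). Edges now: 1
Op 2: add_edge(C, D). Edges now: 2
Op 3: add_edge(D, A). Edges now: 3
Op 4: add_edge(B, C). Edges now: 4
Op 5: add_edge(C, E). Edges now: 5
Op 6: add_edge(E, D). Edges now: 6
Op 7: add_edge(C, A). Edges now: 7
Op 8: add_edge(B, E). Edges now: 8
Op 9: add_edge(B, D). Edges now: 9
Op 10: add_edge(E, A). Edges now: 10
Compute levels (Kahn BFS):
  sources (in-degree 0): B
  process B: level=0
    B->A: in-degree(A)=3, level(A)>=1
    B->C: in-degree(C)=0, level(C)=1, enqueue
    B->D: in-degree(D)=2, level(D)>=1
    B->E: in-degree(E)=1, level(E)>=1
  process C: level=1
    C->A: in-degree(A)=2, level(A)>=2
    C->D: in-degree(D)=1, level(D)>=2
    C->E: in-degree(E)=0, level(E)=2, enqueue
  process E: level=2
    E->A: in-degree(A)=1, level(A)>=3
    E->D: in-degree(D)=0, level(D)=3, enqueue
  process D: level=3
    D->A: in-degree(A)=0, level(A)=4, enqueue
  process A: level=4
All levels: A:4, B:0, C:1, D:3, E:2
level(D) = 3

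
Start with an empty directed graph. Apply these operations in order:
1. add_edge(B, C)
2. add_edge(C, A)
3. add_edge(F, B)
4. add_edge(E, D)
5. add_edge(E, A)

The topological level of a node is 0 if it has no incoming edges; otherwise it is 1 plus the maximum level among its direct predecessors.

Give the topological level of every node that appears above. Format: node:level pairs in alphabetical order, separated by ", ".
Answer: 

Op 1: add_edge(B, C). Edges now: 1
Op 2: add_edge(C, A). Edges now: 2
Op 3: add_edge(F, B). Edges now: 3
Op 4: add_edge(E, D). Edges now: 4
Op 5: add_edge(E, A). Edges now: 5
Compute levels (Kahn BFS):
  sources (in-degree 0): E, F
  process E: level=0
    E->A: in-degree(A)=1, level(A)>=1
    E->D: in-degree(D)=0, level(D)=1, enqueue
  process F: level=0
    F->B: in-degree(B)=0, level(B)=1, enqueue
  process D: level=1
  process B: level=1
    B->C: in-degree(C)=0, level(C)=2, enqueue
  process C: level=2
    C->A: in-degree(A)=0, level(A)=3, enqueue
  process A: level=3
All levels: A:3, B:1, C:2, D:1, E:0, F:0

Answer: A:3, B:1, C:2, D:1, E:0, F:0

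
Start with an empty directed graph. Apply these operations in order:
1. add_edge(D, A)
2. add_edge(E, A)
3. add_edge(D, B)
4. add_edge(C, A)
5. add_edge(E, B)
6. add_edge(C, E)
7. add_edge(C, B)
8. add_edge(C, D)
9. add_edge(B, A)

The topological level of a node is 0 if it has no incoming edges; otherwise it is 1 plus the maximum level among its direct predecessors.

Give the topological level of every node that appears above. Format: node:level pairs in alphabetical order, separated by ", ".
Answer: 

Answer: A:3, B:2, C:0, D:1, E:1

Derivation:
Op 1: add_edge(D, A). Edges now: 1
Op 2: add_edge(E, A). Edges now: 2
Op 3: add_edge(D, B). Edges now: 3
Op 4: add_edge(C, A). Edges now: 4
Op 5: add_edge(E, B). Edges now: 5
Op 6: add_edge(C, E). Edges now: 6
Op 7: add_edge(C, B). Edges now: 7
Op 8: add_edge(C, D). Edges now: 8
Op 9: add_edge(B, A). Edges now: 9
Compute levels (Kahn BFS):
  sources (in-degree 0): C
  process C: level=0
    C->A: in-degree(A)=3, level(A)>=1
    C->B: in-degree(B)=2, level(B)>=1
    C->D: in-degree(D)=0, level(D)=1, enqueue
    C->E: in-degree(E)=0, level(E)=1, enqueue
  process D: level=1
    D->A: in-degree(A)=2, level(A)>=2
    D->B: in-degree(B)=1, level(B)>=2
  process E: level=1
    E->A: in-degree(A)=1, level(A)>=2
    E->B: in-degree(B)=0, level(B)=2, enqueue
  process B: level=2
    B->A: in-degree(A)=0, level(A)=3, enqueue
  process A: level=3
All levels: A:3, B:2, C:0, D:1, E:1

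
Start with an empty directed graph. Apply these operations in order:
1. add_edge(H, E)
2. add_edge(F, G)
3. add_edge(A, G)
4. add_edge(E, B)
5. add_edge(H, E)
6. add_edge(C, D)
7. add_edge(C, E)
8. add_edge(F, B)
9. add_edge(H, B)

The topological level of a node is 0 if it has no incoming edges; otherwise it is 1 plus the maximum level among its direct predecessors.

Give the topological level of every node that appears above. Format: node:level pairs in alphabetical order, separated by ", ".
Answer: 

Op 1: add_edge(H, E). Edges now: 1
Op 2: add_edge(F, G). Edges now: 2
Op 3: add_edge(A, G). Edges now: 3
Op 4: add_edge(E, B). Edges now: 4
Op 5: add_edge(H, E) (duplicate, no change). Edges now: 4
Op 6: add_edge(C, D). Edges now: 5
Op 7: add_edge(C, E). Edges now: 6
Op 8: add_edge(F, B). Edges now: 7
Op 9: add_edge(H, B). Edges now: 8
Compute levels (Kahn BFS):
  sources (in-degree 0): A, C, F, H
  process A: level=0
    A->G: in-degree(G)=1, level(G)>=1
  process C: level=0
    C->D: in-degree(D)=0, level(D)=1, enqueue
    C->E: in-degree(E)=1, level(E)>=1
  process F: level=0
    F->B: in-degree(B)=2, level(B)>=1
    F->G: in-degree(G)=0, level(G)=1, enqueue
  process H: level=0
    H->B: in-degree(B)=1, level(B)>=1
    H->E: in-degree(E)=0, level(E)=1, enqueue
  process D: level=1
  process G: level=1
  process E: level=1
    E->B: in-degree(B)=0, level(B)=2, enqueue
  process B: level=2
All levels: A:0, B:2, C:0, D:1, E:1, F:0, G:1, H:0

Answer: A:0, B:2, C:0, D:1, E:1, F:0, G:1, H:0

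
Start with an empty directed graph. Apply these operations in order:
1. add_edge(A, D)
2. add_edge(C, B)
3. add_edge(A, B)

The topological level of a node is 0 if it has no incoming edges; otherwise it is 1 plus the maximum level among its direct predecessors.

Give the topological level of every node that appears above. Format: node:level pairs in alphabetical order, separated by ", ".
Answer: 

Answer: A:0, B:1, C:0, D:1

Derivation:
Op 1: add_edge(A, D). Edges now: 1
Op 2: add_edge(C, B). Edges now: 2
Op 3: add_edge(A, B). Edges now: 3
Compute levels (Kahn BFS):
  sources (in-degree 0): A, C
  process A: level=0
    A->B: in-degree(B)=1, level(B)>=1
    A->D: in-degree(D)=0, level(D)=1, enqueue
  process C: level=0
    C->B: in-degree(B)=0, level(B)=1, enqueue
  process D: level=1
  process B: level=1
All levels: A:0, B:1, C:0, D:1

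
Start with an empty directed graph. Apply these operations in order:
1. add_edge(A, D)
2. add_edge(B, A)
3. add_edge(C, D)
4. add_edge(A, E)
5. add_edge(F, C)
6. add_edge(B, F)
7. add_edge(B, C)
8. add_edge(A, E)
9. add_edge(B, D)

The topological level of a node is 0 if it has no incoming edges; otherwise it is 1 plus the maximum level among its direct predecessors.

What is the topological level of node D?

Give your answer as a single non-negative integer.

Answer: 3

Derivation:
Op 1: add_edge(A, D). Edges now: 1
Op 2: add_edge(B, A). Edges now: 2
Op 3: add_edge(C, D). Edges now: 3
Op 4: add_edge(A, E). Edges now: 4
Op 5: add_edge(F, C). Edges now: 5
Op 6: add_edge(B, F). Edges now: 6
Op 7: add_edge(B, C). Edges now: 7
Op 8: add_edge(A, E) (duplicate, no change). Edges now: 7
Op 9: add_edge(B, D). Edges now: 8
Compute levels (Kahn BFS):
  sources (in-degree 0): B
  process B: level=0
    B->A: in-degree(A)=0, level(A)=1, enqueue
    B->C: in-degree(C)=1, level(C)>=1
    B->D: in-degree(D)=2, level(D)>=1
    B->F: in-degree(F)=0, level(F)=1, enqueue
  process A: level=1
    A->D: in-degree(D)=1, level(D)>=2
    A->E: in-degree(E)=0, level(E)=2, enqueue
  process F: level=1
    F->C: in-degree(C)=0, level(C)=2, enqueue
  process E: level=2
  process C: level=2
    C->D: in-degree(D)=0, level(D)=3, enqueue
  process D: level=3
All levels: A:1, B:0, C:2, D:3, E:2, F:1
level(D) = 3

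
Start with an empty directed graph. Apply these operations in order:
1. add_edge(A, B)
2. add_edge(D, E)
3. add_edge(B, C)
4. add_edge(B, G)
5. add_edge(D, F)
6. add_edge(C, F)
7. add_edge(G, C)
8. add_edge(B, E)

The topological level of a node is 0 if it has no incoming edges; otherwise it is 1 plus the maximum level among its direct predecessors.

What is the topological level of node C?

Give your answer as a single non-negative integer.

Answer: 3

Derivation:
Op 1: add_edge(A, B). Edges now: 1
Op 2: add_edge(D, E). Edges now: 2
Op 3: add_edge(B, C). Edges now: 3
Op 4: add_edge(B, G). Edges now: 4
Op 5: add_edge(D, F). Edges now: 5
Op 6: add_edge(C, F). Edges now: 6
Op 7: add_edge(G, C). Edges now: 7
Op 8: add_edge(B, E). Edges now: 8
Compute levels (Kahn BFS):
  sources (in-degree 0): A, D
  process A: level=0
    A->B: in-degree(B)=0, level(B)=1, enqueue
  process D: level=0
    D->E: in-degree(E)=1, level(E)>=1
    D->F: in-degree(F)=1, level(F)>=1
  process B: level=1
    B->C: in-degree(C)=1, level(C)>=2
    B->E: in-degree(E)=0, level(E)=2, enqueue
    B->G: in-degree(G)=0, level(G)=2, enqueue
  process E: level=2
  process G: level=2
    G->C: in-degree(C)=0, level(C)=3, enqueue
  process C: level=3
    C->F: in-degree(F)=0, level(F)=4, enqueue
  process F: level=4
All levels: A:0, B:1, C:3, D:0, E:2, F:4, G:2
level(C) = 3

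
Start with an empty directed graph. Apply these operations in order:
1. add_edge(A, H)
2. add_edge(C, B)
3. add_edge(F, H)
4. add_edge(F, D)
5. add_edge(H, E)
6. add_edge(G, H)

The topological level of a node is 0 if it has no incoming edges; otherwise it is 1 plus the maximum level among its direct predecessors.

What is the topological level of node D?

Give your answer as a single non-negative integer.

Answer: 1

Derivation:
Op 1: add_edge(A, H). Edges now: 1
Op 2: add_edge(C, B). Edges now: 2
Op 3: add_edge(F, H). Edges now: 3
Op 4: add_edge(F, D). Edges now: 4
Op 5: add_edge(H, E). Edges now: 5
Op 6: add_edge(G, H). Edges now: 6
Compute levels (Kahn BFS):
  sources (in-degree 0): A, C, F, G
  process A: level=0
    A->H: in-degree(H)=2, level(H)>=1
  process C: level=0
    C->B: in-degree(B)=0, level(B)=1, enqueue
  process F: level=0
    F->D: in-degree(D)=0, level(D)=1, enqueue
    F->H: in-degree(H)=1, level(H)>=1
  process G: level=0
    G->H: in-degree(H)=0, level(H)=1, enqueue
  process B: level=1
  process D: level=1
  process H: level=1
    H->E: in-degree(E)=0, level(E)=2, enqueue
  process E: level=2
All levels: A:0, B:1, C:0, D:1, E:2, F:0, G:0, H:1
level(D) = 1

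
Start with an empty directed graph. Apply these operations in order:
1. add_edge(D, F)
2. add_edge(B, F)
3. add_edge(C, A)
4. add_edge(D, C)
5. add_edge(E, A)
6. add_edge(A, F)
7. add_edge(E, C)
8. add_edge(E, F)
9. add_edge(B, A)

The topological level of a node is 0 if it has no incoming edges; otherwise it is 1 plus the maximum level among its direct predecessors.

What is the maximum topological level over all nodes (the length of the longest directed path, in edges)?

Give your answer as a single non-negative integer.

Answer: 3

Derivation:
Op 1: add_edge(D, F). Edges now: 1
Op 2: add_edge(B, F). Edges now: 2
Op 3: add_edge(C, A). Edges now: 3
Op 4: add_edge(D, C). Edges now: 4
Op 5: add_edge(E, A). Edges now: 5
Op 6: add_edge(A, F). Edges now: 6
Op 7: add_edge(E, C). Edges now: 7
Op 8: add_edge(E, F). Edges now: 8
Op 9: add_edge(B, A). Edges now: 9
Compute levels (Kahn BFS):
  sources (in-degree 0): B, D, E
  process B: level=0
    B->A: in-degree(A)=2, level(A)>=1
    B->F: in-degree(F)=3, level(F)>=1
  process D: level=0
    D->C: in-degree(C)=1, level(C)>=1
    D->F: in-degree(F)=2, level(F)>=1
  process E: level=0
    E->A: in-degree(A)=1, level(A)>=1
    E->C: in-degree(C)=0, level(C)=1, enqueue
    E->F: in-degree(F)=1, level(F)>=1
  process C: level=1
    C->A: in-degree(A)=0, level(A)=2, enqueue
  process A: level=2
    A->F: in-degree(F)=0, level(F)=3, enqueue
  process F: level=3
All levels: A:2, B:0, C:1, D:0, E:0, F:3
max level = 3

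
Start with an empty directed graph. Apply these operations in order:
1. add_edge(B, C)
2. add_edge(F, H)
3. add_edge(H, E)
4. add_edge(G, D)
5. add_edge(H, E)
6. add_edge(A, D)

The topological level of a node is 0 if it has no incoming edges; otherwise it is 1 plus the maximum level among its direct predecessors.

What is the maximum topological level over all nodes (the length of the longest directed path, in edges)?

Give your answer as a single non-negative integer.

Op 1: add_edge(B, C). Edges now: 1
Op 2: add_edge(F, H). Edges now: 2
Op 3: add_edge(H, E). Edges now: 3
Op 4: add_edge(G, D). Edges now: 4
Op 5: add_edge(H, E) (duplicate, no change). Edges now: 4
Op 6: add_edge(A, D). Edges now: 5
Compute levels (Kahn BFS):
  sources (in-degree 0): A, B, F, G
  process A: level=0
    A->D: in-degree(D)=1, level(D)>=1
  process B: level=0
    B->C: in-degree(C)=0, level(C)=1, enqueue
  process F: level=0
    F->H: in-degree(H)=0, level(H)=1, enqueue
  process G: level=0
    G->D: in-degree(D)=0, level(D)=1, enqueue
  process C: level=1
  process H: level=1
    H->E: in-degree(E)=0, level(E)=2, enqueue
  process D: level=1
  process E: level=2
All levels: A:0, B:0, C:1, D:1, E:2, F:0, G:0, H:1
max level = 2

Answer: 2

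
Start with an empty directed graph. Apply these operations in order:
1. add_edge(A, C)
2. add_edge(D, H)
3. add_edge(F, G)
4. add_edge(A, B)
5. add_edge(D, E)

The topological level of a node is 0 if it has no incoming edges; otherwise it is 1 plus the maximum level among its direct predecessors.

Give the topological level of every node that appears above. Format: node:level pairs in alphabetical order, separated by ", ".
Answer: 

Op 1: add_edge(A, C). Edges now: 1
Op 2: add_edge(D, H). Edges now: 2
Op 3: add_edge(F, G). Edges now: 3
Op 4: add_edge(A, B). Edges now: 4
Op 5: add_edge(D, E). Edges now: 5
Compute levels (Kahn BFS):
  sources (in-degree 0): A, D, F
  process A: level=0
    A->B: in-degree(B)=0, level(B)=1, enqueue
    A->C: in-degree(C)=0, level(C)=1, enqueue
  process D: level=0
    D->E: in-degree(E)=0, level(E)=1, enqueue
    D->H: in-degree(H)=0, level(H)=1, enqueue
  process F: level=0
    F->G: in-degree(G)=0, level(G)=1, enqueue
  process B: level=1
  process C: level=1
  process E: level=1
  process H: level=1
  process G: level=1
All levels: A:0, B:1, C:1, D:0, E:1, F:0, G:1, H:1

Answer: A:0, B:1, C:1, D:0, E:1, F:0, G:1, H:1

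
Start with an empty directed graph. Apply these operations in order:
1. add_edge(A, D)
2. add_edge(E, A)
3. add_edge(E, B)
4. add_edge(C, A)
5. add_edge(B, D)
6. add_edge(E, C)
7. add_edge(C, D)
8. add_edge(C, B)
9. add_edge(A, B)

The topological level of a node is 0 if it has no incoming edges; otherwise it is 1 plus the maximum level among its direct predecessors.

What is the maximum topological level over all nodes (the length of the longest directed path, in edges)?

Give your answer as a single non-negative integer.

Op 1: add_edge(A, D). Edges now: 1
Op 2: add_edge(E, A). Edges now: 2
Op 3: add_edge(E, B). Edges now: 3
Op 4: add_edge(C, A). Edges now: 4
Op 5: add_edge(B, D). Edges now: 5
Op 6: add_edge(E, C). Edges now: 6
Op 7: add_edge(C, D). Edges now: 7
Op 8: add_edge(C, B). Edges now: 8
Op 9: add_edge(A, B). Edges now: 9
Compute levels (Kahn BFS):
  sources (in-degree 0): E
  process E: level=0
    E->A: in-degree(A)=1, level(A)>=1
    E->B: in-degree(B)=2, level(B)>=1
    E->C: in-degree(C)=0, level(C)=1, enqueue
  process C: level=1
    C->A: in-degree(A)=0, level(A)=2, enqueue
    C->B: in-degree(B)=1, level(B)>=2
    C->D: in-degree(D)=2, level(D)>=2
  process A: level=2
    A->B: in-degree(B)=0, level(B)=3, enqueue
    A->D: in-degree(D)=1, level(D)>=3
  process B: level=3
    B->D: in-degree(D)=0, level(D)=4, enqueue
  process D: level=4
All levels: A:2, B:3, C:1, D:4, E:0
max level = 4

Answer: 4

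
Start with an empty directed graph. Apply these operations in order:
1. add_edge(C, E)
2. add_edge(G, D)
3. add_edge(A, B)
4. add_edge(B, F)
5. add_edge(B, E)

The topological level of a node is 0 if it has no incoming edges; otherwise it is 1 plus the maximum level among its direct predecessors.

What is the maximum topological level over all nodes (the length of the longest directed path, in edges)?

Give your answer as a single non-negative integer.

Op 1: add_edge(C, E). Edges now: 1
Op 2: add_edge(G, D). Edges now: 2
Op 3: add_edge(A, B). Edges now: 3
Op 4: add_edge(B, F). Edges now: 4
Op 5: add_edge(B, E). Edges now: 5
Compute levels (Kahn BFS):
  sources (in-degree 0): A, C, G
  process A: level=0
    A->B: in-degree(B)=0, level(B)=1, enqueue
  process C: level=0
    C->E: in-degree(E)=1, level(E)>=1
  process G: level=0
    G->D: in-degree(D)=0, level(D)=1, enqueue
  process B: level=1
    B->E: in-degree(E)=0, level(E)=2, enqueue
    B->F: in-degree(F)=0, level(F)=2, enqueue
  process D: level=1
  process E: level=2
  process F: level=2
All levels: A:0, B:1, C:0, D:1, E:2, F:2, G:0
max level = 2

Answer: 2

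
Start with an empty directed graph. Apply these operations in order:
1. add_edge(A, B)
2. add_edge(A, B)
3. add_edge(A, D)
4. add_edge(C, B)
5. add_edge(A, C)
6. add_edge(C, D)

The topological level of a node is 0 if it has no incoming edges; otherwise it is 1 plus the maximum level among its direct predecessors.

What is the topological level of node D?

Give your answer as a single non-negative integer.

Answer: 2

Derivation:
Op 1: add_edge(A, B). Edges now: 1
Op 2: add_edge(A, B) (duplicate, no change). Edges now: 1
Op 3: add_edge(A, D). Edges now: 2
Op 4: add_edge(C, B). Edges now: 3
Op 5: add_edge(A, C). Edges now: 4
Op 6: add_edge(C, D). Edges now: 5
Compute levels (Kahn BFS):
  sources (in-degree 0): A
  process A: level=0
    A->B: in-degree(B)=1, level(B)>=1
    A->C: in-degree(C)=0, level(C)=1, enqueue
    A->D: in-degree(D)=1, level(D)>=1
  process C: level=1
    C->B: in-degree(B)=0, level(B)=2, enqueue
    C->D: in-degree(D)=0, level(D)=2, enqueue
  process B: level=2
  process D: level=2
All levels: A:0, B:2, C:1, D:2
level(D) = 2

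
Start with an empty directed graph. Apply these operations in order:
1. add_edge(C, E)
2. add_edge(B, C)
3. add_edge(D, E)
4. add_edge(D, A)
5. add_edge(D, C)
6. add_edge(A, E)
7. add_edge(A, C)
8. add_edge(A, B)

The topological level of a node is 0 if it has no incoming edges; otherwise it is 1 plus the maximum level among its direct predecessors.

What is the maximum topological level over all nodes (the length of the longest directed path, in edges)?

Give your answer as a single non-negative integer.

Answer: 4

Derivation:
Op 1: add_edge(C, E). Edges now: 1
Op 2: add_edge(B, C). Edges now: 2
Op 3: add_edge(D, E). Edges now: 3
Op 4: add_edge(D, A). Edges now: 4
Op 5: add_edge(D, C). Edges now: 5
Op 6: add_edge(A, E). Edges now: 6
Op 7: add_edge(A, C). Edges now: 7
Op 8: add_edge(A, B). Edges now: 8
Compute levels (Kahn BFS):
  sources (in-degree 0): D
  process D: level=0
    D->A: in-degree(A)=0, level(A)=1, enqueue
    D->C: in-degree(C)=2, level(C)>=1
    D->E: in-degree(E)=2, level(E)>=1
  process A: level=1
    A->B: in-degree(B)=0, level(B)=2, enqueue
    A->C: in-degree(C)=1, level(C)>=2
    A->E: in-degree(E)=1, level(E)>=2
  process B: level=2
    B->C: in-degree(C)=0, level(C)=3, enqueue
  process C: level=3
    C->E: in-degree(E)=0, level(E)=4, enqueue
  process E: level=4
All levels: A:1, B:2, C:3, D:0, E:4
max level = 4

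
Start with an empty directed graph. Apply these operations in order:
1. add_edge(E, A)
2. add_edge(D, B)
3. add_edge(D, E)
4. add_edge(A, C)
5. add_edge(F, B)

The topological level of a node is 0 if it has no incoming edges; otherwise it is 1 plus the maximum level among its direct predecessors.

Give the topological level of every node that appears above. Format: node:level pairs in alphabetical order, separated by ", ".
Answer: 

Op 1: add_edge(E, A). Edges now: 1
Op 2: add_edge(D, B). Edges now: 2
Op 3: add_edge(D, E). Edges now: 3
Op 4: add_edge(A, C). Edges now: 4
Op 5: add_edge(F, B). Edges now: 5
Compute levels (Kahn BFS):
  sources (in-degree 0): D, F
  process D: level=0
    D->B: in-degree(B)=1, level(B)>=1
    D->E: in-degree(E)=0, level(E)=1, enqueue
  process F: level=0
    F->B: in-degree(B)=0, level(B)=1, enqueue
  process E: level=1
    E->A: in-degree(A)=0, level(A)=2, enqueue
  process B: level=1
  process A: level=2
    A->C: in-degree(C)=0, level(C)=3, enqueue
  process C: level=3
All levels: A:2, B:1, C:3, D:0, E:1, F:0

Answer: A:2, B:1, C:3, D:0, E:1, F:0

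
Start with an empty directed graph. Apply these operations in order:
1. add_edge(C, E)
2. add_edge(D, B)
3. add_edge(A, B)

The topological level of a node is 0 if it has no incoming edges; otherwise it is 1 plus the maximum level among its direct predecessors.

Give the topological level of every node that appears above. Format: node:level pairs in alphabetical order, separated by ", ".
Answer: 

Op 1: add_edge(C, E). Edges now: 1
Op 2: add_edge(D, B). Edges now: 2
Op 3: add_edge(A, B). Edges now: 3
Compute levels (Kahn BFS):
  sources (in-degree 0): A, C, D
  process A: level=0
    A->B: in-degree(B)=1, level(B)>=1
  process C: level=0
    C->E: in-degree(E)=0, level(E)=1, enqueue
  process D: level=0
    D->B: in-degree(B)=0, level(B)=1, enqueue
  process E: level=1
  process B: level=1
All levels: A:0, B:1, C:0, D:0, E:1

Answer: A:0, B:1, C:0, D:0, E:1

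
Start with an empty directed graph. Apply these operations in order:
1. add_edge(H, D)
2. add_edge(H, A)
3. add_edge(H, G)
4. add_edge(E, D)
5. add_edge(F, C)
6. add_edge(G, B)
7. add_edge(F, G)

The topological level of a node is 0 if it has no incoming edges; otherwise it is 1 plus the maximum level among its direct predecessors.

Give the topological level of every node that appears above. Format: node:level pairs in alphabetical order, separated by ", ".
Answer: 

Answer: A:1, B:2, C:1, D:1, E:0, F:0, G:1, H:0

Derivation:
Op 1: add_edge(H, D). Edges now: 1
Op 2: add_edge(H, A). Edges now: 2
Op 3: add_edge(H, G). Edges now: 3
Op 4: add_edge(E, D). Edges now: 4
Op 5: add_edge(F, C). Edges now: 5
Op 6: add_edge(G, B). Edges now: 6
Op 7: add_edge(F, G). Edges now: 7
Compute levels (Kahn BFS):
  sources (in-degree 0): E, F, H
  process E: level=0
    E->D: in-degree(D)=1, level(D)>=1
  process F: level=0
    F->C: in-degree(C)=0, level(C)=1, enqueue
    F->G: in-degree(G)=1, level(G)>=1
  process H: level=0
    H->A: in-degree(A)=0, level(A)=1, enqueue
    H->D: in-degree(D)=0, level(D)=1, enqueue
    H->G: in-degree(G)=0, level(G)=1, enqueue
  process C: level=1
  process A: level=1
  process D: level=1
  process G: level=1
    G->B: in-degree(B)=0, level(B)=2, enqueue
  process B: level=2
All levels: A:1, B:2, C:1, D:1, E:0, F:0, G:1, H:0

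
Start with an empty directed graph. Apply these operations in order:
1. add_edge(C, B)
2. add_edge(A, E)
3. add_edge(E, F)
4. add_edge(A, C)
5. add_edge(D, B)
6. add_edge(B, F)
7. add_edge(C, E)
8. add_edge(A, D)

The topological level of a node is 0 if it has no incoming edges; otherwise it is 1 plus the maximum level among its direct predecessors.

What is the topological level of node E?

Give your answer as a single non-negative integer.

Answer: 2

Derivation:
Op 1: add_edge(C, B). Edges now: 1
Op 2: add_edge(A, E). Edges now: 2
Op 3: add_edge(E, F). Edges now: 3
Op 4: add_edge(A, C). Edges now: 4
Op 5: add_edge(D, B). Edges now: 5
Op 6: add_edge(B, F). Edges now: 6
Op 7: add_edge(C, E). Edges now: 7
Op 8: add_edge(A, D). Edges now: 8
Compute levels (Kahn BFS):
  sources (in-degree 0): A
  process A: level=0
    A->C: in-degree(C)=0, level(C)=1, enqueue
    A->D: in-degree(D)=0, level(D)=1, enqueue
    A->E: in-degree(E)=1, level(E)>=1
  process C: level=1
    C->B: in-degree(B)=1, level(B)>=2
    C->E: in-degree(E)=0, level(E)=2, enqueue
  process D: level=1
    D->B: in-degree(B)=0, level(B)=2, enqueue
  process E: level=2
    E->F: in-degree(F)=1, level(F)>=3
  process B: level=2
    B->F: in-degree(F)=0, level(F)=3, enqueue
  process F: level=3
All levels: A:0, B:2, C:1, D:1, E:2, F:3
level(E) = 2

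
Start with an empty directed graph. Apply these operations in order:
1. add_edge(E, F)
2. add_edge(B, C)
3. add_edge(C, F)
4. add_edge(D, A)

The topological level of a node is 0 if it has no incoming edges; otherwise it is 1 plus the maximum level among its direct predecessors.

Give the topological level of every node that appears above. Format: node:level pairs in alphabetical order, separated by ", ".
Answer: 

Op 1: add_edge(E, F). Edges now: 1
Op 2: add_edge(B, C). Edges now: 2
Op 3: add_edge(C, F). Edges now: 3
Op 4: add_edge(D, A). Edges now: 4
Compute levels (Kahn BFS):
  sources (in-degree 0): B, D, E
  process B: level=0
    B->C: in-degree(C)=0, level(C)=1, enqueue
  process D: level=0
    D->A: in-degree(A)=0, level(A)=1, enqueue
  process E: level=0
    E->F: in-degree(F)=1, level(F)>=1
  process C: level=1
    C->F: in-degree(F)=0, level(F)=2, enqueue
  process A: level=1
  process F: level=2
All levels: A:1, B:0, C:1, D:0, E:0, F:2

Answer: A:1, B:0, C:1, D:0, E:0, F:2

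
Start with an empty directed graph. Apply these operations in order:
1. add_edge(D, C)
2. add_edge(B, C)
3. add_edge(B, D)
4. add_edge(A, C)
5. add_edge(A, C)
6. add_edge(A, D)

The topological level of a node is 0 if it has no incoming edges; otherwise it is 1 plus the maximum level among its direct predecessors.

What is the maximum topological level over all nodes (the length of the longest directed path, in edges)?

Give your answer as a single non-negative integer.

Answer: 2

Derivation:
Op 1: add_edge(D, C). Edges now: 1
Op 2: add_edge(B, C). Edges now: 2
Op 3: add_edge(B, D). Edges now: 3
Op 4: add_edge(A, C). Edges now: 4
Op 5: add_edge(A, C) (duplicate, no change). Edges now: 4
Op 6: add_edge(A, D). Edges now: 5
Compute levels (Kahn BFS):
  sources (in-degree 0): A, B
  process A: level=0
    A->C: in-degree(C)=2, level(C)>=1
    A->D: in-degree(D)=1, level(D)>=1
  process B: level=0
    B->C: in-degree(C)=1, level(C)>=1
    B->D: in-degree(D)=0, level(D)=1, enqueue
  process D: level=1
    D->C: in-degree(C)=0, level(C)=2, enqueue
  process C: level=2
All levels: A:0, B:0, C:2, D:1
max level = 2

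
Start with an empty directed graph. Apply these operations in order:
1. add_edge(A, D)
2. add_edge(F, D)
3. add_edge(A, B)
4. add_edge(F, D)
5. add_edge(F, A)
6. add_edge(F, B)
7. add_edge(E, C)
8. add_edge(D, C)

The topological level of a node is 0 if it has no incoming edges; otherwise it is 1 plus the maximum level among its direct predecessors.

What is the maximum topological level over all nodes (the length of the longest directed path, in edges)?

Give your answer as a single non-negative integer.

Answer: 3

Derivation:
Op 1: add_edge(A, D). Edges now: 1
Op 2: add_edge(F, D). Edges now: 2
Op 3: add_edge(A, B). Edges now: 3
Op 4: add_edge(F, D) (duplicate, no change). Edges now: 3
Op 5: add_edge(F, A). Edges now: 4
Op 6: add_edge(F, B). Edges now: 5
Op 7: add_edge(E, C). Edges now: 6
Op 8: add_edge(D, C). Edges now: 7
Compute levels (Kahn BFS):
  sources (in-degree 0): E, F
  process E: level=0
    E->C: in-degree(C)=1, level(C)>=1
  process F: level=0
    F->A: in-degree(A)=0, level(A)=1, enqueue
    F->B: in-degree(B)=1, level(B)>=1
    F->D: in-degree(D)=1, level(D)>=1
  process A: level=1
    A->B: in-degree(B)=0, level(B)=2, enqueue
    A->D: in-degree(D)=0, level(D)=2, enqueue
  process B: level=2
  process D: level=2
    D->C: in-degree(C)=0, level(C)=3, enqueue
  process C: level=3
All levels: A:1, B:2, C:3, D:2, E:0, F:0
max level = 3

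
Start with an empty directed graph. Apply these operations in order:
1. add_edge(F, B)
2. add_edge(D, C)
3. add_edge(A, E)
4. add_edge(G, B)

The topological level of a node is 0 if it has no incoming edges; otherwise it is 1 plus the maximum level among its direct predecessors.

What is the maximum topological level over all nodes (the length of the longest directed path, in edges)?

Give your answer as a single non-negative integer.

Answer: 1

Derivation:
Op 1: add_edge(F, B). Edges now: 1
Op 2: add_edge(D, C). Edges now: 2
Op 3: add_edge(A, E). Edges now: 3
Op 4: add_edge(G, B). Edges now: 4
Compute levels (Kahn BFS):
  sources (in-degree 0): A, D, F, G
  process A: level=0
    A->E: in-degree(E)=0, level(E)=1, enqueue
  process D: level=0
    D->C: in-degree(C)=0, level(C)=1, enqueue
  process F: level=0
    F->B: in-degree(B)=1, level(B)>=1
  process G: level=0
    G->B: in-degree(B)=0, level(B)=1, enqueue
  process E: level=1
  process C: level=1
  process B: level=1
All levels: A:0, B:1, C:1, D:0, E:1, F:0, G:0
max level = 1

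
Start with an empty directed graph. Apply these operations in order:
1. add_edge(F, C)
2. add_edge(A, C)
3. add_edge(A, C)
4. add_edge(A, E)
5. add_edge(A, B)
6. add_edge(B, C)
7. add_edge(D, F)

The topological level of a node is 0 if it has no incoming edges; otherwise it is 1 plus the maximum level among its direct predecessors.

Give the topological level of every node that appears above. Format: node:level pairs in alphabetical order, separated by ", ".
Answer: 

Answer: A:0, B:1, C:2, D:0, E:1, F:1

Derivation:
Op 1: add_edge(F, C). Edges now: 1
Op 2: add_edge(A, C). Edges now: 2
Op 3: add_edge(A, C) (duplicate, no change). Edges now: 2
Op 4: add_edge(A, E). Edges now: 3
Op 5: add_edge(A, B). Edges now: 4
Op 6: add_edge(B, C). Edges now: 5
Op 7: add_edge(D, F). Edges now: 6
Compute levels (Kahn BFS):
  sources (in-degree 0): A, D
  process A: level=0
    A->B: in-degree(B)=0, level(B)=1, enqueue
    A->C: in-degree(C)=2, level(C)>=1
    A->E: in-degree(E)=0, level(E)=1, enqueue
  process D: level=0
    D->F: in-degree(F)=0, level(F)=1, enqueue
  process B: level=1
    B->C: in-degree(C)=1, level(C)>=2
  process E: level=1
  process F: level=1
    F->C: in-degree(C)=0, level(C)=2, enqueue
  process C: level=2
All levels: A:0, B:1, C:2, D:0, E:1, F:1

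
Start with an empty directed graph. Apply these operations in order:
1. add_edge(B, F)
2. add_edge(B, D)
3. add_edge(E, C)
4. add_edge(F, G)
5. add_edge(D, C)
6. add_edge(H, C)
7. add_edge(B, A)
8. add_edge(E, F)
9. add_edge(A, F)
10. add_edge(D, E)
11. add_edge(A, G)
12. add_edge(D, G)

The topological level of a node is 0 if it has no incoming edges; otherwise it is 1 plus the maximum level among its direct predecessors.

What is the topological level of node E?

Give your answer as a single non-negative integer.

Op 1: add_edge(B, F). Edges now: 1
Op 2: add_edge(B, D). Edges now: 2
Op 3: add_edge(E, C). Edges now: 3
Op 4: add_edge(F, G). Edges now: 4
Op 5: add_edge(D, C). Edges now: 5
Op 6: add_edge(H, C). Edges now: 6
Op 7: add_edge(B, A). Edges now: 7
Op 8: add_edge(E, F). Edges now: 8
Op 9: add_edge(A, F). Edges now: 9
Op 10: add_edge(D, E). Edges now: 10
Op 11: add_edge(A, G). Edges now: 11
Op 12: add_edge(D, G). Edges now: 12
Compute levels (Kahn BFS):
  sources (in-degree 0): B, H
  process B: level=0
    B->A: in-degree(A)=0, level(A)=1, enqueue
    B->D: in-degree(D)=0, level(D)=1, enqueue
    B->F: in-degree(F)=2, level(F)>=1
  process H: level=0
    H->C: in-degree(C)=2, level(C)>=1
  process A: level=1
    A->F: in-degree(F)=1, level(F)>=2
    A->G: in-degree(G)=2, level(G)>=2
  process D: level=1
    D->C: in-degree(C)=1, level(C)>=2
    D->E: in-degree(E)=0, level(E)=2, enqueue
    D->G: in-degree(G)=1, level(G)>=2
  process E: level=2
    E->C: in-degree(C)=0, level(C)=3, enqueue
    E->F: in-degree(F)=0, level(F)=3, enqueue
  process C: level=3
  process F: level=3
    F->G: in-degree(G)=0, level(G)=4, enqueue
  process G: level=4
All levels: A:1, B:0, C:3, D:1, E:2, F:3, G:4, H:0
level(E) = 2

Answer: 2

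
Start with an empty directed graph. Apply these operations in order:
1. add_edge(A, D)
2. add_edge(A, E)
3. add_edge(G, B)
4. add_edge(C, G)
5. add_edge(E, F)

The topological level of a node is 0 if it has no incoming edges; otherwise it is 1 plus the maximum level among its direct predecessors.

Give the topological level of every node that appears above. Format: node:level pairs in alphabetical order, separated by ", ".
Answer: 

Op 1: add_edge(A, D). Edges now: 1
Op 2: add_edge(A, E). Edges now: 2
Op 3: add_edge(G, B). Edges now: 3
Op 4: add_edge(C, G). Edges now: 4
Op 5: add_edge(E, F). Edges now: 5
Compute levels (Kahn BFS):
  sources (in-degree 0): A, C
  process A: level=0
    A->D: in-degree(D)=0, level(D)=1, enqueue
    A->E: in-degree(E)=0, level(E)=1, enqueue
  process C: level=0
    C->G: in-degree(G)=0, level(G)=1, enqueue
  process D: level=1
  process E: level=1
    E->F: in-degree(F)=0, level(F)=2, enqueue
  process G: level=1
    G->B: in-degree(B)=0, level(B)=2, enqueue
  process F: level=2
  process B: level=2
All levels: A:0, B:2, C:0, D:1, E:1, F:2, G:1

Answer: A:0, B:2, C:0, D:1, E:1, F:2, G:1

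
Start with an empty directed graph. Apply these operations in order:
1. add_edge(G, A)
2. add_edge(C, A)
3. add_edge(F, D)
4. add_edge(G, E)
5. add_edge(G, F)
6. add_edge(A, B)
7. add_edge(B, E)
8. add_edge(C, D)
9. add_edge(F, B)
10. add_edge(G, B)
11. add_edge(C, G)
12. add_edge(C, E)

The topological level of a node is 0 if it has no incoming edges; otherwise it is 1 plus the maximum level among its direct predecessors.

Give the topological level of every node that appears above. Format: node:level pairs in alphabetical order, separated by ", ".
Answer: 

Op 1: add_edge(G, A). Edges now: 1
Op 2: add_edge(C, A). Edges now: 2
Op 3: add_edge(F, D). Edges now: 3
Op 4: add_edge(G, E). Edges now: 4
Op 5: add_edge(G, F). Edges now: 5
Op 6: add_edge(A, B). Edges now: 6
Op 7: add_edge(B, E). Edges now: 7
Op 8: add_edge(C, D). Edges now: 8
Op 9: add_edge(F, B). Edges now: 9
Op 10: add_edge(G, B). Edges now: 10
Op 11: add_edge(C, G). Edges now: 11
Op 12: add_edge(C, E). Edges now: 12
Compute levels (Kahn BFS):
  sources (in-degree 0): C
  process C: level=0
    C->A: in-degree(A)=1, level(A)>=1
    C->D: in-degree(D)=1, level(D)>=1
    C->E: in-degree(E)=2, level(E)>=1
    C->G: in-degree(G)=0, level(G)=1, enqueue
  process G: level=1
    G->A: in-degree(A)=0, level(A)=2, enqueue
    G->B: in-degree(B)=2, level(B)>=2
    G->E: in-degree(E)=1, level(E)>=2
    G->F: in-degree(F)=0, level(F)=2, enqueue
  process A: level=2
    A->B: in-degree(B)=1, level(B)>=3
  process F: level=2
    F->B: in-degree(B)=0, level(B)=3, enqueue
    F->D: in-degree(D)=0, level(D)=3, enqueue
  process B: level=3
    B->E: in-degree(E)=0, level(E)=4, enqueue
  process D: level=3
  process E: level=4
All levels: A:2, B:3, C:0, D:3, E:4, F:2, G:1

Answer: A:2, B:3, C:0, D:3, E:4, F:2, G:1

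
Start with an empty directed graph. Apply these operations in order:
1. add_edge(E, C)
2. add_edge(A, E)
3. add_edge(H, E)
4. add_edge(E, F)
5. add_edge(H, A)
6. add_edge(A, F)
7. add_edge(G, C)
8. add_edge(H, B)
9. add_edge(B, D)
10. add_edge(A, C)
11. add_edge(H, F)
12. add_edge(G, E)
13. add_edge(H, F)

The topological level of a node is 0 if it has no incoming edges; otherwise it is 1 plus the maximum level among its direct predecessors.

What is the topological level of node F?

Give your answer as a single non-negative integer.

Answer: 3

Derivation:
Op 1: add_edge(E, C). Edges now: 1
Op 2: add_edge(A, E). Edges now: 2
Op 3: add_edge(H, E). Edges now: 3
Op 4: add_edge(E, F). Edges now: 4
Op 5: add_edge(H, A). Edges now: 5
Op 6: add_edge(A, F). Edges now: 6
Op 7: add_edge(G, C). Edges now: 7
Op 8: add_edge(H, B). Edges now: 8
Op 9: add_edge(B, D). Edges now: 9
Op 10: add_edge(A, C). Edges now: 10
Op 11: add_edge(H, F). Edges now: 11
Op 12: add_edge(G, E). Edges now: 12
Op 13: add_edge(H, F) (duplicate, no change). Edges now: 12
Compute levels (Kahn BFS):
  sources (in-degree 0): G, H
  process G: level=0
    G->C: in-degree(C)=2, level(C)>=1
    G->E: in-degree(E)=2, level(E)>=1
  process H: level=0
    H->A: in-degree(A)=0, level(A)=1, enqueue
    H->B: in-degree(B)=0, level(B)=1, enqueue
    H->E: in-degree(E)=1, level(E)>=1
    H->F: in-degree(F)=2, level(F)>=1
  process A: level=1
    A->C: in-degree(C)=1, level(C)>=2
    A->E: in-degree(E)=0, level(E)=2, enqueue
    A->F: in-degree(F)=1, level(F)>=2
  process B: level=1
    B->D: in-degree(D)=0, level(D)=2, enqueue
  process E: level=2
    E->C: in-degree(C)=0, level(C)=3, enqueue
    E->F: in-degree(F)=0, level(F)=3, enqueue
  process D: level=2
  process C: level=3
  process F: level=3
All levels: A:1, B:1, C:3, D:2, E:2, F:3, G:0, H:0
level(F) = 3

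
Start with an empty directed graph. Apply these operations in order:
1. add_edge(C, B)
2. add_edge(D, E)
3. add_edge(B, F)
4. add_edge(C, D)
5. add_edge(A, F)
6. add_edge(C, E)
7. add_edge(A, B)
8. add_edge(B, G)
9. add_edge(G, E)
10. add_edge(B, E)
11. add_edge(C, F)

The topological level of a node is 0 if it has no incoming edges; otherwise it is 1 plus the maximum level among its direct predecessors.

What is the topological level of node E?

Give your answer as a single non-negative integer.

Op 1: add_edge(C, B). Edges now: 1
Op 2: add_edge(D, E). Edges now: 2
Op 3: add_edge(B, F). Edges now: 3
Op 4: add_edge(C, D). Edges now: 4
Op 5: add_edge(A, F). Edges now: 5
Op 6: add_edge(C, E). Edges now: 6
Op 7: add_edge(A, B). Edges now: 7
Op 8: add_edge(B, G). Edges now: 8
Op 9: add_edge(G, E). Edges now: 9
Op 10: add_edge(B, E). Edges now: 10
Op 11: add_edge(C, F). Edges now: 11
Compute levels (Kahn BFS):
  sources (in-degree 0): A, C
  process A: level=0
    A->B: in-degree(B)=1, level(B)>=1
    A->F: in-degree(F)=2, level(F)>=1
  process C: level=0
    C->B: in-degree(B)=0, level(B)=1, enqueue
    C->D: in-degree(D)=0, level(D)=1, enqueue
    C->E: in-degree(E)=3, level(E)>=1
    C->F: in-degree(F)=1, level(F)>=1
  process B: level=1
    B->E: in-degree(E)=2, level(E)>=2
    B->F: in-degree(F)=0, level(F)=2, enqueue
    B->G: in-degree(G)=0, level(G)=2, enqueue
  process D: level=1
    D->E: in-degree(E)=1, level(E)>=2
  process F: level=2
  process G: level=2
    G->E: in-degree(E)=0, level(E)=3, enqueue
  process E: level=3
All levels: A:0, B:1, C:0, D:1, E:3, F:2, G:2
level(E) = 3

Answer: 3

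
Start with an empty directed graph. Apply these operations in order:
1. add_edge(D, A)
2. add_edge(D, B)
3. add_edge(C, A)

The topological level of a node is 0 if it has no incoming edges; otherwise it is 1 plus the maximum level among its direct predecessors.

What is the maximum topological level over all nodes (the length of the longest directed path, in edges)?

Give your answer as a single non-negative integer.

Answer: 1

Derivation:
Op 1: add_edge(D, A). Edges now: 1
Op 2: add_edge(D, B). Edges now: 2
Op 3: add_edge(C, A). Edges now: 3
Compute levels (Kahn BFS):
  sources (in-degree 0): C, D
  process C: level=0
    C->A: in-degree(A)=1, level(A)>=1
  process D: level=0
    D->A: in-degree(A)=0, level(A)=1, enqueue
    D->B: in-degree(B)=0, level(B)=1, enqueue
  process A: level=1
  process B: level=1
All levels: A:1, B:1, C:0, D:0
max level = 1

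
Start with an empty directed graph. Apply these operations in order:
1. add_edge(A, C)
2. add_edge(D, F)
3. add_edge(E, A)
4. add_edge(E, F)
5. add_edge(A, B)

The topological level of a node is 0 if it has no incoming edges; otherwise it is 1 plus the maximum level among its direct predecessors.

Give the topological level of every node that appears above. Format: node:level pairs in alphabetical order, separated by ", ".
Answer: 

Answer: A:1, B:2, C:2, D:0, E:0, F:1

Derivation:
Op 1: add_edge(A, C). Edges now: 1
Op 2: add_edge(D, F). Edges now: 2
Op 3: add_edge(E, A). Edges now: 3
Op 4: add_edge(E, F). Edges now: 4
Op 5: add_edge(A, B). Edges now: 5
Compute levels (Kahn BFS):
  sources (in-degree 0): D, E
  process D: level=0
    D->F: in-degree(F)=1, level(F)>=1
  process E: level=0
    E->A: in-degree(A)=0, level(A)=1, enqueue
    E->F: in-degree(F)=0, level(F)=1, enqueue
  process A: level=1
    A->B: in-degree(B)=0, level(B)=2, enqueue
    A->C: in-degree(C)=0, level(C)=2, enqueue
  process F: level=1
  process B: level=2
  process C: level=2
All levels: A:1, B:2, C:2, D:0, E:0, F:1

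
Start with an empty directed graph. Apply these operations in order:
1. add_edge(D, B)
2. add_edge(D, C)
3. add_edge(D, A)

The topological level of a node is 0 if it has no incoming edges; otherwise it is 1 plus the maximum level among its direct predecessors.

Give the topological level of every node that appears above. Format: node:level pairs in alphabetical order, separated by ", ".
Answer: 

Answer: A:1, B:1, C:1, D:0

Derivation:
Op 1: add_edge(D, B). Edges now: 1
Op 2: add_edge(D, C). Edges now: 2
Op 3: add_edge(D, A). Edges now: 3
Compute levels (Kahn BFS):
  sources (in-degree 0): D
  process D: level=0
    D->A: in-degree(A)=0, level(A)=1, enqueue
    D->B: in-degree(B)=0, level(B)=1, enqueue
    D->C: in-degree(C)=0, level(C)=1, enqueue
  process A: level=1
  process B: level=1
  process C: level=1
All levels: A:1, B:1, C:1, D:0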